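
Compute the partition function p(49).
173525

p(n) counts ways to write n as a sum of positive integers (order ignored).
Euler's pentagonal recurrence: p(k) = p(k-1) + p(k-2) - p(k-5) - p(k-7) + p(k-12) + p(k-15) - ... (offsets j(3j∓1)/2, signs ++--, p(0)=1, p(<0)=0).
DP table for k = 0..48: p(0)=1, p(1)=1, p(2)=2, p(3)=3, p(4)=5, p(5)=7, p(6)=11, p(7)=15, p(8)=22, p(9)=30, p(10)=42, p(11)=56, p(12)=77, p(13)=101, p(14)=135, p(15)=176, p(16)=231, p(17)=297, p(18)=385, p(19)=490, p(20)=627, p(21)=792, p(22)=1002, p(23)=1255, p(24)=1575, p(25)=1958, p(26)=2436, p(27)=3010, p(28)=3718, p(29)=4565, p(30)=5604, p(31)=6842, p(32)=8349, p(33)=10143, p(34)=12310, p(35)=14883, p(36)=17977, p(37)=21637, p(38)=26015, p(39)=31185, p(40)=37338, p(41)=44583, p(42)=53174, p(43)=63261, p(44)=75175, p(45)=89134, p(46)=105558, p(47)=124754, p(48)=147273.
Final step: p(49) = p(48) + p(47) - p(44) - p(42) + p(37) + p(34) - p(27) - p(23) + p(14) + p(9)
= 147273 + 124754 - 75175 - 53174 + 21637 + 12310 - 3010 - 1255 + 135 + 30
= 173525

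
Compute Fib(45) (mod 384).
2

Matrix identity: Q^n = [[F_(n+1), F_n], [F_n, F_(n-1)]] with Q = [[1,1],[1,0]].
n = 45 = 101101₂. Square-and-multiply, entries mod 384:
Q^1 = [[1,1],[1,0]]
Q^2 = (Q^1)² = [[2,1],[1,1]]
Q^5 = (Q^2)²·Q = [[8,5],[5,3]]
Q^11 = (Q^5)²·Q = [[144,89],[89,55]]
Q^22 = (Q^11)² = [[241,47],[47,194]]
Q^45 = (Q^22)²·Q = [[95,2],[2,93]]
F_45 mod 384 = Q^45[0][1] = 2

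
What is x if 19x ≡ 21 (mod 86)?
x ≡ 69 (mod 86)

gcd(19, 86) = 1, which divides 21, so solutions exist.
Find 19^(-1) mod 86 by the extended Euclidean algorithm:
86 = 4 × 19 + 10  ⟹  10 = (1)·86 + (-4)·19
19 = 1 × 10 + 9  ⟹  9 = (-1)·86 + (5)·19
10 = 1 × 9 + 1  ⟹  1 = (2)·86 + (-9)·19
So (-9)·19 ≡ 1 (mod 86), i.e. 19^(-1) ≡ -9 ≡ 77 (mod 86).
x ≡ 77 × 21 = 1617 ≡ 69 (mod 86).
Check: 19 × 69 = 1311 ≡ 21 (mod 86).
Unique solution: x ≡ 69 (mod 86)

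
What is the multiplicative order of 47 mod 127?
21

127 is prime, so ord(47) divides φ(127) = 126.
Divisors of 126: 1, 2, 3, 6, 7, 9, 14, 18, 21, 42, 63, 126.
Repeated squaring: 47^1 ≡ 47, 47^2 ≡ 50, 47^4 ≡ 87, 47^8 ≡ 76, 47^16 ≡ 61, 47^32 ≡ 38, 47^64 ≡ 47 (mod 127).
Test 47^d mod 127 for each divisor d in increasing order:
47^1 ≡ 47
47^2 ≡ 50
47^3 = 47^2·47^1 ≡ 64
47^6 = 47^4·47^2 ≡ 32
47^7 = 47^4·47^2·47^1 ≡ 107
47^9 = 47^8·47^1 ≡ 16
47^14 = 47^8·47^4·47^2 ≡ 19
47^18 = 47^16·47^2 ≡ 2
47^21 = 47^16·47^4·47^1 ≡ 1  ← first divisor giving 1
The order is 21.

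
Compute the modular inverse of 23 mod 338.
147

gcd(23, 338) = 1, so the inverse exists.
Extended Euclidean algorithm on (338, 23):
338 = 14 × 23 + 16  ⟹  16 = (1)·338 + (-14)·23
23 = 1 × 16 + 7  ⟹  7 = (-1)·338 + (15)·23
16 = 2 × 7 + 2  ⟹  2 = (3)·338 + (-44)·23
7 = 3 × 2 + 1  ⟹  1 = (-10)·338 + (147)·23
So (147)·23 ≡ 1 (mod 338), i.e. 23^(-1) ≡ 147 (mod 338).
Check: 23 × 147 = 3381 ≡ 1 (mod 338)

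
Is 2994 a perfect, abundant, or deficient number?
abundant

Proper divisors of 2994: sum = 1 + 2 + 3 + 6 + 499 + 998 + 1497 = 3006
Since 3006 > 2994, 2994 is abundant.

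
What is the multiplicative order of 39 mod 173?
172

173 is prime, so ord(39) divides φ(173) = 172.
Divisors of 172: 1, 2, 4, 43, 86, 172.
Repeated squaring: 39^1 ≡ 39, 39^2 ≡ 137, 39^4 ≡ 85, 39^8 ≡ 132, 39^16 ≡ 124, 39^32 ≡ 152, 39^64 ≡ 95, 39^128 ≡ 29 (mod 173).
Test 39^d mod 173 for each divisor d in increasing order:
39^1 ≡ 39
39^2 ≡ 137
39^4 ≡ 85
39^43 = 39^32·39^8·39^2·39^1 ≡ 80
39^86 = 39^64·39^16·39^4·39^2 ≡ 172
39^172 = 39^128·39^32·39^8·39^4 ≡ 1  ← first divisor giving 1
The order is 172.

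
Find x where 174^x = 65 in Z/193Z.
46

Baby-step giant-step with step n = ⌈√193⌉ = 14.
Baby steps 174^j mod 193 (j:value) for j=0..13: 0:1, 1:174, 2:168, 3:89, 4:46, 5:91, 6:8, 7:41, 8:186, 9:133, 10:175, 11:149, 12:64, 13:135.
Giant-step multiplier: 174^(-14) ≡ 174^(192-14) = 174^178 ≡ 31 (mod 193).
Giant steps γ_i = 65·31^i mod 193: γ_0=65, γ_1=85, γ_2=126, γ_3=46 (in table at j=4).
x = i·n + j = 3·14 + 4 = 46.
Check: 174^46 ≡ 65 (mod 193).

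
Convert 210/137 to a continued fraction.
[1; 1, 1, 7, 9]

Euclidean algorithm steps:
210 = 1 × 137 + 73
137 = 1 × 73 + 64
73 = 1 × 64 + 9
64 = 7 × 9 + 1
9 = 9 × 1 + 0
Continued fraction: [1; 1, 1, 7, 9]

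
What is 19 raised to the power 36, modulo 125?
31

Repeated squaring. Binary of 36 = 100100.
19^1 ≡ 19 (mod 125); 19^2 ≡ 111 (mod 125); 19^4 ≡ 71 (mod 125); 19^8 ≡ 41 (mod 125); 19^16 ≡ 56 (mod 125); 19^32 ≡ 11 (mod 125)
19^36 = 19^4 × 19^32 ≡ 31 (mod 125)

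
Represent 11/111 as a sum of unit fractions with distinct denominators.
1/11 + 1/123 + 1/16687

Greedy algorithm:
11/111: ceiling(111/11) = 11, use 1/11
10/1221: ceiling(1221/10) = 123, use 1/123
1/16687: ceiling(16687/1) = 16687, use 1/16687
Result: 11/111 = 1/11 + 1/123 + 1/16687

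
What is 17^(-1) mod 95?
28

gcd(17, 95) = 1, so the inverse exists.
Extended Euclidean algorithm on (95, 17):
95 = 5 × 17 + 10  ⟹  10 = (1)·95 + (-5)·17
17 = 1 × 10 + 7  ⟹  7 = (-1)·95 + (6)·17
10 = 1 × 7 + 3  ⟹  3 = (2)·95 + (-11)·17
7 = 2 × 3 + 1  ⟹  1 = (-5)·95 + (28)·17
So (28)·17 ≡ 1 (mod 95), i.e. 17^(-1) ≡ 28 (mod 95).
Check: 17 × 28 = 476 ≡ 1 (mod 95)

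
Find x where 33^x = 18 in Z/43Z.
5

Baby-step giant-step with step n = ⌈√43⌉ = 7.
Baby steps 33^j mod 43 (j:value) for j=0..6: 0:1, 1:33, 2:14, 3:32, 4:24, 5:18, 6:35.
h = 18 is already in the table at j=5, so x = 5.
Check: 33^5 ≡ 18 (mod 43).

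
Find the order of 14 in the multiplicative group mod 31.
15

31 is prime, so ord(14) divides φ(31) = 30.
Divisors of 30: 1, 2, 3, 5, 6, 10, 15, 30.
Repeated squaring: 14^1 ≡ 14, 14^2 ≡ 10, 14^4 ≡ 7, 14^8 ≡ 18, 14^16 ≡ 14 (mod 31).
Test 14^d mod 31 for each divisor d in increasing order:
14^1 ≡ 14
14^2 ≡ 10
14^3 = 14^2·14^1 ≡ 16
14^5 = 14^4·14^1 ≡ 5
14^6 = 14^4·14^2 ≡ 8
14^10 = 14^8·14^2 ≡ 25
14^15 = 14^8·14^4·14^2·14^1 ≡ 1  ← first divisor giving 1
The order is 15.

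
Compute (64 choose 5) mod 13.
12

Using Lucas' theorem:
Write n=64 and k=5 in base 13:
n in base 13: [4, 12]
k in base 13: [0, 5]
C(64,5) mod 13 = ∏ C(n_i, k_i) mod 13
Digit binomials (mod 13): C(4,0) = 1; C(12,5) = 792 ≡ 12
Product: 1 × 12 = 12 ≡ 12 (mod 13)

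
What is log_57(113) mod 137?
5

Baby-step giant-step with step n = ⌈√137⌉ = 12.
Baby steps 57^j mod 137 (j:value) for j=0..11: 0:1, 1:57, 2:98, 3:106, 4:14, 5:113, 6:2, 7:114, 8:59, 9:75, 10:28, 11:89.
h = 113 is already in the table at j=5, so x = 5.
Check: 57^5 ≡ 113 (mod 137).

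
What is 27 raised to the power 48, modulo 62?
33

Repeated squaring. Binary of 48 = 110000.
27^1 ≡ 27 (mod 62); 27^2 ≡ 47 (mod 62); 27^4 ≡ 39 (mod 62); 27^8 ≡ 33 (mod 62); 27^16 ≡ 35 (mod 62); 27^32 ≡ 47 (mod 62)
27^48 = 27^16 × 27^32 ≡ 33 (mod 62)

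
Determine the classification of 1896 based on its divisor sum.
abundant

Proper divisors of 1896: sum = 1 + 2 + 3 + 4 + 6 + 8 + 12 + 24 + 79 + 158 + 237 + 316 + 474 + 632 + 948 = 2904
Since 2904 > 1896, 1896 is abundant.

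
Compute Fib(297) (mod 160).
2

Matrix identity: Q^n = [[F_(n+1), F_n], [F_n, F_(n-1)]] with Q = [[1,1],[1,0]].
n = 297 = 100101001₂. Square-and-multiply, entries mod 160:
Q^1 = [[1,1],[1,0]]
Q^2 = (Q^1)² = [[2,1],[1,1]]
Q^4 = (Q^2)² = [[5,3],[3,2]]
Q^9 = (Q^4)²·Q = [[55,34],[34,21]]
Q^18 = (Q^9)² = [[21,24],[24,157]]
Q^37 = (Q^18)²·Q = [[9,57],[57,112]]
Q^74 = (Q^37)² = [[130,17],[17,113]]
Q^148 = (Q^74)² = [[69,131],[131,98]]
Q^297 = (Q^148)²·Q = [[119,2],[2,117]]
F_297 mod 160 = Q^297[0][1] = 2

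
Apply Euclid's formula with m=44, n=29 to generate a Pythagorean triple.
(1095, 2552, 2777)

Euclid's formula: a = m² - n², b = 2mn, c = m² + n²
m = 44, n = 29
a = 44² - 29² = 1936 - 841 = 1095
b = 2 × 44 × 29 = 2552
c = 44² + 29² = 1936 + 841 = 2777
Verification: 1095² + 2552² = 1199025 + 6512704 = 7711729 = 2777² ✓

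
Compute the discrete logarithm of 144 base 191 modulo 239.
66

Baby-step giant-step with step n = ⌈√239⌉ = 16.
Baby steps 191^j mod 239 (j:value) for j=0..15: 0:1, 1:191, 2:153, 3:65, 4:226, 5:146, 6:162, 7:111, 8:169, 9:14, 10:45, 11:230, 12:193, 13:57, 14:132, 15:117.
Giant-step multiplier: 191^(-16) ≡ 191^(238-16) = 191^222 ≡ 2 (mod 239).
Giant steps γ_i = 144·2^i mod 239: γ_0=144, γ_1=49, γ_2=98, γ_3=196, γ_4=153 (in table at j=2).
x = i·n + j = 4·16 + 2 = 66.
Check: 191^66 ≡ 144 (mod 239).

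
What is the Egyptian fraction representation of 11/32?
1/3 + 1/96

Greedy algorithm:
11/32: ceiling(32/11) = 3, use 1/3
1/96: ceiling(96/1) = 96, use 1/96
Result: 11/32 = 1/3 + 1/96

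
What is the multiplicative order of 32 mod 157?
52

157 is prime, so ord(32) divides φ(157) = 156.
Divisors of 156: 1, 2, 3, 4, 6, 12, 13, 26, 39, 52, 78, 156.
Repeated squaring: 32^1 ≡ 32, 32^2 ≡ 82, 32^4 ≡ 130, 32^8 ≡ 101, 32^16 ≡ 153, 32^32 ≡ 16, 32^64 ≡ 99, 32^128 ≡ 67 (mod 157).
Test 32^d mod 157 for each divisor d in increasing order:
32^1 ≡ 32
32^2 ≡ 82
32^3 = 32^2·32^1 ≡ 112
32^4 ≡ 130
32^6 = 32^4·32^2 ≡ 141
32^12 = 32^8·32^4 ≡ 99
32^13 = 32^8·32^4·32^1 ≡ 28
32^26 = 32^16·32^8·32^2 ≡ 156
32^39 = 32^32·32^4·32^2·32^1 ≡ 129
32^52 = 32^32·32^16·32^4 ≡ 1  ← first divisor giving 1
The order is 52.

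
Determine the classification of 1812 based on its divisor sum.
abundant

Proper divisors of 1812: sum = 1 + 2 + 3 + 4 + 6 + 12 + 151 + 302 + 453 + 604 + 906 = 2444
Since 2444 > 1812, 1812 is abundant.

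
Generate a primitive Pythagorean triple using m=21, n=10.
(341, 420, 541)

Euclid's formula: a = m² - n², b = 2mn, c = m² + n²
m = 21, n = 10
a = 21² - 10² = 441 - 100 = 341
b = 2 × 21 × 10 = 420
c = 21² + 10² = 441 + 100 = 541
Verification: 341² + 420² = 116281 + 176400 = 292681 = 541² ✓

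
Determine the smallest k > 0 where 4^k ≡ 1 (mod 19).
9

19 is prime, so ord(4) divides φ(19) = 18.
Divisors of 18: 1, 2, 3, 6, 9, 18.
Repeated squaring: 4^1 ≡ 4, 4^2 ≡ 16, 4^4 ≡ 9, 4^8 ≡ 5, 4^16 ≡ 6 (mod 19).
Test 4^d mod 19 for each divisor d in increasing order:
4^1 ≡ 4
4^2 ≡ 16
4^3 = 4^2·4^1 ≡ 7
4^6 = 4^4·4^2 ≡ 11
4^9 = 4^8·4^1 ≡ 1  ← first divisor giving 1
The order is 9.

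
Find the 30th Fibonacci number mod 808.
608

Matrix identity: Q^n = [[F_(n+1), F_n], [F_n, F_(n-1)]] with Q = [[1,1],[1,0]].
n = 30 = 11110₂. Square-and-multiply, entries mod 808:
Q^1 = [[1,1],[1,0]]
Q^3 = (Q^1)²·Q = [[3,2],[2,1]]
Q^7 = (Q^3)²·Q = [[21,13],[13,8]]
Q^15 = (Q^7)²·Q = [[179,610],[610,377]]
Q^30 = (Q^15)² = [[141,608],[608,341]]
F_30 mod 808 = Q^30[0][1] = 608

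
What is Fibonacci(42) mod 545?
471

Matrix identity: Q^n = [[F_(n+1), F_n], [F_n, F_(n-1)]] with Q = [[1,1],[1,0]].
n = 42 = 101010₂. Square-and-multiply, entries mod 545:
Q^1 = [[1,1],[1,0]]
Q^2 = (Q^1)² = [[2,1],[1,1]]
Q^5 = (Q^2)²·Q = [[8,5],[5,3]]
Q^10 = (Q^5)² = [[89,55],[55,34]]
Q^21 = (Q^10)²·Q = [[271,46],[46,225]]
Q^42 = (Q^21)² = [[347,471],[471,421]]
F_42 mod 545 = Q^42[0][1] = 471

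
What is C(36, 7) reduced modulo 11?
0

Using Lucas' theorem:
Write n=36 and k=7 in base 11:
n in base 11: [3, 3]
k in base 11: [0, 7]
C(36,7) mod 11 = ∏ C(n_i, k_i) mod 11
Digit binomials (mod 11): C(3,0) = 1; C(3,7) = 0 (k_i > n_i)
Product: 1 × 0 = 0 ≡ 0 (mod 11)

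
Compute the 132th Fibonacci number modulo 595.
94

Matrix identity: Q^n = [[F_(n+1), F_n], [F_n, F_(n-1)]] with Q = [[1,1],[1,0]].
n = 132 = 10000100₂. Square-and-multiply, entries mod 595:
Q^1 = [[1,1],[1,0]]
Q^2 = (Q^1)² = [[2,1],[1,1]]
Q^4 = (Q^2)² = [[5,3],[3,2]]
Q^8 = (Q^4)² = [[34,21],[21,13]]
Q^16 = (Q^8)² = [[407,392],[392,15]]
Q^33 = (Q^16)²·Q = [[407,393],[393,14]]
Q^66 = (Q^33)² = [[583,43],[43,540]]
Q^132 = (Q^66)² = [[208,94],[94,114]]
F_132 mod 595 = Q^132[0][1] = 94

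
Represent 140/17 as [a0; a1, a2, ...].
[8; 4, 4]

Euclidean algorithm steps:
140 = 8 × 17 + 4
17 = 4 × 4 + 1
4 = 4 × 1 + 0
Continued fraction: [8; 4, 4]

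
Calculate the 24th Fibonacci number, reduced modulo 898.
570

Matrix identity: Q^n = [[F_(n+1), F_n], [F_n, F_(n-1)]] with Q = [[1,1],[1,0]].
n = 24 = 11000₂. Square-and-multiply, entries mod 898:
Q^1 = [[1,1],[1,0]]
Q^3 = (Q^1)²·Q = [[3,2],[2,1]]
Q^6 = (Q^3)² = [[13,8],[8,5]]
Q^12 = (Q^6)² = [[233,144],[144,89]]
Q^24 = (Q^12)² = [[491,570],[570,819]]
F_24 mod 898 = Q^24[0][1] = 570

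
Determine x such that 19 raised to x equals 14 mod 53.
51

Baby-step giant-step with step n = ⌈√53⌉ = 8.
Baby steps 19^j mod 53 (j:value) for j=0..7: 0:1, 1:19, 2:43, 3:22, 4:47, 5:45, 6:7, 7:27.
Giant-step multiplier: 19^(-8) ≡ 19^(52-8) = 19^44 ≡ 28 (mod 53).
Giant steps γ_i = 14·28^i mod 53: γ_0=14, γ_1=21, γ_2=5, γ_3=34, γ_4=51, γ_5=50, γ_6=22 (in table at j=3).
x = i·n + j = 6·8 + 3 = 51.
Check: 19^51 ≡ 14 (mod 53).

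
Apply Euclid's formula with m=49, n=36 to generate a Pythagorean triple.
(1105, 3528, 3697)

Euclid's formula: a = m² - n², b = 2mn, c = m² + n²
m = 49, n = 36
a = 49² - 36² = 2401 - 1296 = 1105
b = 2 × 49 × 36 = 3528
c = 49² + 36² = 2401 + 1296 = 3697
Verification: 1105² + 3528² = 1221025 + 12446784 = 13667809 = 3697² ✓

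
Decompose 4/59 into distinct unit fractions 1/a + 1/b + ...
1/15 + 1/885

Greedy algorithm:
4/59: ceiling(59/4) = 15, use 1/15
1/885: ceiling(885/1) = 885, use 1/885
Result: 4/59 = 1/15 + 1/885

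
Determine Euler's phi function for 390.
96

390 = 2 × 3 × 5 × 13
φ(n) = n × ∏(1 - 1/p) for each prime p dividing n
φ(390) = 390 × (1 - 1/2) × (1 - 1/3) × (1 - 1/5) × (1 - 1/13) = 96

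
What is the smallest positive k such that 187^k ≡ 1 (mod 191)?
190

191 is prime, so ord(187) divides φ(191) = 190.
Divisors of 190: 1, 2, 5, 10, 19, 38, 95, 190.
Repeated squaring: 187^1 ≡ 187, 187^2 ≡ 16, 187^4 ≡ 65, 187^8 ≡ 23, 187^16 ≡ 147, 187^32 ≡ 26, 187^64 ≡ 103, 187^128 ≡ 104 (mod 191).
Test 187^d mod 191 for each divisor d in increasing order:
187^1 ≡ 187
187^2 ≡ 16
187^5 = 187^4·187^1 ≡ 122
187^10 = 187^8·187^2 ≡ 177
187^19 = 187^16·187^2·187^1 ≡ 142
187^38 = 187^32·187^4·187^2 ≡ 109
187^95 = 187^64·187^16·187^8·187^4·187^2·187^1 ≡ 190
187^190 = 187^128·187^32·187^16·187^8·187^4·187^2 ≡ 1  ← first divisor giving 1
The order is 190.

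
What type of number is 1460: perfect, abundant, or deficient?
abundant

Proper divisors of 1460: sum = 1 + 2 + 4 + 5 + 10 + 20 + 73 + 146 + 292 + 365 + 730 = 1648
Since 1648 > 1460, 1460 is abundant.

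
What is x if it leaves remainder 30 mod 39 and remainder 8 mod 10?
108

Using Chinese Remainder Theorem:
M = 39 × 10 = 390
M1 = 10, M2 = 39
y1 = 10^(-1) mod 39 = 4
y2 = 39^(-1) mod 10 = 9
x = (30×10×4 + 8×39×9) mod 390 = 108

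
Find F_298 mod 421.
418

Matrix identity: Q^n = [[F_(n+1), F_n], [F_n, F_(n-1)]] with Q = [[1,1],[1,0]].
n = 298 = 100101010₂. Square-and-multiply, entries mod 421:
Q^1 = [[1,1],[1,0]]
Q^2 = (Q^1)² = [[2,1],[1,1]]
Q^4 = (Q^2)² = [[5,3],[3,2]]
Q^9 = (Q^4)²·Q = [[55,34],[34,21]]
Q^18 = (Q^9)² = [[392,58],[58,334]]
Q^37 = (Q^18)²·Q = [[3,416],[416,8]]
Q^74 = (Q^37)² = [[34,366],[366,89]]
Q^149 = (Q^74)²·Q = [[363,392],[392,392]]
Q^298 = (Q^149)² = [[416,418],[418,419]]
F_298 mod 421 = Q^298[0][1] = 418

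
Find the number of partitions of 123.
2552338241

p(n) counts ways to write n as a sum of positive integers (order ignored).
Euler's pentagonal recurrence: p(k) = p(k-1) + p(k-2) - p(k-5) - p(k-7) + p(k-12) + p(k-15) - ... (offsets j(3j∓1)/2, signs ++--, p(0)=1, p(<0)=0).
DP table for k = 0..122: p(0)=1, p(1)=1, p(2)=2, p(3)=3, p(4)=5, p(5)=7, p(6)=11, p(7)=15, p(8)=22, p(9)=30, p(10)=42, p(11)=56, p(12)=77, p(13)=101, p(14)=135, p(15)=176, p(16)=231, p(17)=297, p(18)=385, p(19)=490, p(20)=627, p(21)=792, p(22)=1002, p(23)=1255, p(24)=1575, p(25)=1958, p(26)=2436, p(27)=3010, p(28)=3718, p(29)=4565, p(30)=5604, p(31)=6842, p(32)=8349, p(33)=10143, p(34)=12310, p(35)=14883, p(36)=17977, p(37)=21637, p(38)=26015, p(39)=31185, p(40)=37338, p(41)=44583, p(42)=53174, p(43)=63261, p(44)=75175, p(45)=89134, p(46)=105558, p(47)=124754, p(48)=147273, p(49)=173525, p(50)=204226, p(51)=239943, p(52)=281589, p(53)=329931, p(54)=386155, p(55)=451276, p(56)=526823, p(57)=614154, p(58)=715220, p(59)=831820, p(60)=966467, p(61)=1121505, p(62)=1300156, p(63)=1505499, p(64)=1741630, p(65)=2012558, p(66)=2323520, p(67)=2679689, p(68)=3087735, p(69)=3554345, p(70)=4087968, p(71)=4697205, p(72)=5392783, p(73)=6185689, p(74)=7089500, p(75)=8118264, p(76)=9289091, p(77)=10619863, p(78)=12132164, p(79)=13848650, p(80)=15796476, p(81)=18004327, p(82)=20506255, p(83)=23338469, p(84)=26543660, p(85)=30167357, p(86)=34262962, p(87)=38887673, p(88)=44108109, p(89)=49995925, p(90)=56634173, p(91)=64112359, p(92)=72533807, p(93)=82010177, p(94)=92669720, p(95)=104651419, p(96)=118114304, p(97)=133230930, p(98)=150198136, p(99)=169229875, p(100)=190569292, p(101)=214481126, p(102)=241265379, p(103)=271248950, p(104)=304801365, p(105)=342325709, p(106)=384276336, p(107)=431149389, p(108)=483502844, p(109)=541946240, p(110)=607163746, p(111)=679903203, p(112)=761002156, p(113)=851376628, p(114)=952050665, p(115)=1064144451, p(116)=1188908248, p(117)=1327710076, p(118)=1482074143, p(119)=1653668665, p(120)=1844349560, p(121)=2056148051, p(122)=2291320912.
Final step: p(123) = p(122) + p(121) - p(118) - p(116) + p(111) + p(108) - p(101) - p(97) + p(88) + p(83) - p(72) - p(66) + p(53) + p(46) - p(31) - p(23) + p(6)
= 2291320912 + 2056148051 - 1482074143 - 1188908248 + 679903203 + 483502844 - 214481126 - 133230930 + 44108109 + 23338469 - 5392783 - 2323520 + 329931 + 105558 - 6842 - 1255 + 11
= 2552338241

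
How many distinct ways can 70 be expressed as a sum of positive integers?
4087968

p(n) counts ways to write n as a sum of positive integers (order ignored).
Euler's pentagonal recurrence: p(k) = p(k-1) + p(k-2) - p(k-5) - p(k-7) + p(k-12) + p(k-15) - ... (offsets j(3j∓1)/2, signs ++--, p(0)=1, p(<0)=0).
DP table for k = 0..69: p(0)=1, p(1)=1, p(2)=2, p(3)=3, p(4)=5, p(5)=7, p(6)=11, p(7)=15, p(8)=22, p(9)=30, p(10)=42, p(11)=56, p(12)=77, p(13)=101, p(14)=135, p(15)=176, p(16)=231, p(17)=297, p(18)=385, p(19)=490, p(20)=627, p(21)=792, p(22)=1002, p(23)=1255, p(24)=1575, p(25)=1958, p(26)=2436, p(27)=3010, p(28)=3718, p(29)=4565, p(30)=5604, p(31)=6842, p(32)=8349, p(33)=10143, p(34)=12310, p(35)=14883, p(36)=17977, p(37)=21637, p(38)=26015, p(39)=31185, p(40)=37338, p(41)=44583, p(42)=53174, p(43)=63261, p(44)=75175, p(45)=89134, p(46)=105558, p(47)=124754, p(48)=147273, p(49)=173525, p(50)=204226, p(51)=239943, p(52)=281589, p(53)=329931, p(54)=386155, p(55)=451276, p(56)=526823, p(57)=614154, p(58)=715220, p(59)=831820, p(60)=966467, p(61)=1121505, p(62)=1300156, p(63)=1505499, p(64)=1741630, p(65)=2012558, p(66)=2323520, p(67)=2679689, p(68)=3087735, p(69)=3554345.
Final step: p(70) = p(69) + p(68) - p(65) - p(63) + p(58) + p(55) - p(48) - p(44) + p(35) + p(30) - p(19) - p(13) + p(0)
= 3554345 + 3087735 - 2012558 - 1505499 + 715220 + 451276 - 147273 - 75175 + 14883 + 5604 - 490 - 101 + 1
= 4087968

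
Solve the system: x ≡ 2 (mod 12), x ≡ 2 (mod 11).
2

Using Chinese Remainder Theorem:
M = 12 × 11 = 132
M1 = 11, M2 = 12
y1 = 11^(-1) mod 12 = 11
y2 = 12^(-1) mod 11 = 1
x = (2×11×11 + 2×12×1) mod 132 = 2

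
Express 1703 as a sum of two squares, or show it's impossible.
Not possible

Factorization: 1703 = 13 × 131
By Fermat: n is sum of two squares iff every prime p ≡ 3 (mod 4) appears to even power.
Prime(s) ≡ 3 (mod 4) with odd exponent: [(131, 1)]
Therefore 1703 cannot be expressed as a² + b².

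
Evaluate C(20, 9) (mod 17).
0

Using Lucas' theorem:
Write n=20 and k=9 in base 17:
n in base 17: [1, 3]
k in base 17: [0, 9]
C(20,9) mod 17 = ∏ C(n_i, k_i) mod 17
Digit binomials (mod 17): C(1,0) = 1; C(3,9) = 0 (k_i > n_i)
Product: 1 × 0 = 0 ≡ 0 (mod 17)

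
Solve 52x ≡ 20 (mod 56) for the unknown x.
x ≡ 9 (mod 14)

gcd(52, 56) = 4, which divides 20, so solutions exist.
Divide through by 4: 13x ≡ 5 (mod 14).
Find 13^(-1) mod 14 by the extended Euclidean algorithm:
14 = 1 × 13 + 1  ⟹  1 = (1)·14 + (-1)·13
So (-1)·13 ≡ 1 (mod 14), i.e. 13^(-1) ≡ -1 ≡ 13 (mod 14).
x ≡ 13 × 5 = 65 ≡ 9 (mod 14).
Check: 52 × 9 = 468 ≡ 20 (mod 56).
x ≡ 9 (mod 14), giving 4 solutions mod 56.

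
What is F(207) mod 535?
248

Matrix identity: Q^n = [[F_(n+1), F_n], [F_n, F_(n-1)]] with Q = [[1,1],[1,0]].
n = 207 = 11001111₂. Square-and-multiply, entries mod 535:
Q^1 = [[1,1],[1,0]]
Q^3 = (Q^1)²·Q = [[3,2],[2,1]]
Q^6 = (Q^3)² = [[13,8],[8,5]]
Q^12 = (Q^6)² = [[233,144],[144,89]]
Q^25 = (Q^12)²·Q = [[483,125],[125,358]]
Q^51 = (Q^25)²·Q = [[404,139],[139,265]]
Q^103 = (Q^51)²·Q = [[3,102],[102,436]]
Q^207 = (Q^103)²·Q = [[86,248],[248,373]]
F_207 mod 535 = Q^207[0][1] = 248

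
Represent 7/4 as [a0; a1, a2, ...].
[1; 1, 3]

Euclidean algorithm steps:
7 = 1 × 4 + 3
4 = 1 × 3 + 1
3 = 3 × 1 + 0
Continued fraction: [1; 1, 3]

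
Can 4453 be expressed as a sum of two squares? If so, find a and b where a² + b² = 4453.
22² + 63² (a=22, b=63)

Factorization: 4453 = 61 × 73
By Fermat: n is sum of two squares iff every prime p ≡ 3 (mod 4) appears to even power.
All primes ≡ 3 (mod 4) appear to even power.
Search a = 0, 1, 2, … for 4453 - a² a perfect square: first hit at a = 22: 4453 - 484 = 3969 = 63².
4453 = 22² + 63² = 484 + 3969 ✓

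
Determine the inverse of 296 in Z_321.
77

gcd(296, 321) = 1, so the inverse exists.
Extended Euclidean algorithm on (321, 296):
321 = 1 × 296 + 25  ⟹  25 = (1)·321 + (-1)·296
296 = 11 × 25 + 21  ⟹  21 = (-11)·321 + (12)·296
25 = 1 × 21 + 4  ⟹  4 = (12)·321 + (-13)·296
21 = 5 × 4 + 1  ⟹  1 = (-71)·321 + (77)·296
So (77)·296 ≡ 1 (mod 321), i.e. 296^(-1) ≡ 77 (mod 321).
Check: 296 × 77 = 22792 ≡ 1 (mod 321)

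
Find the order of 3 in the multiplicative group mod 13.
3

13 is prime, so ord(3) divides φ(13) = 12.
Divisors of 12: 1, 2, 3, 4, 6, 12.
Repeated squaring: 3^1 ≡ 3, 3^2 ≡ 9, 3^4 ≡ 3, 3^8 ≡ 9 (mod 13).
Test 3^d mod 13 for each divisor d in increasing order:
3^1 ≡ 3
3^2 ≡ 9
3^3 = 3^2·3^1 ≡ 1  ← first divisor giving 1
The order is 3.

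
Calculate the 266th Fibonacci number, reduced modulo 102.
37

Matrix identity: Q^n = [[F_(n+1), F_n], [F_n, F_(n-1)]] with Q = [[1,1],[1,0]].
n = 266 = 100001010₂. Square-and-multiply, entries mod 102:
Q^1 = [[1,1],[1,0]]
Q^2 = (Q^1)² = [[2,1],[1,1]]
Q^4 = (Q^2)² = [[5,3],[3,2]]
Q^8 = (Q^4)² = [[34,21],[21,13]]
Q^16 = (Q^8)² = [[67,69],[69,100]]
Q^33 = (Q^16)²·Q = [[67,70],[70,99]]
Q^66 = (Q^33)² = [[5,94],[94,13]]
Q^133 = (Q^66)²·Q = [[47,89],[89,60]]
Q^266 = (Q^133)² = [[32,37],[37,97]]
F_266 mod 102 = Q^266[0][1] = 37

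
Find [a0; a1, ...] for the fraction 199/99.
[2; 99]

Euclidean algorithm steps:
199 = 2 × 99 + 1
99 = 99 × 1 + 0
Continued fraction: [2; 99]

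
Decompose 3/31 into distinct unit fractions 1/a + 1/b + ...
1/11 + 1/171 + 1/58311

Greedy algorithm:
3/31: ceiling(31/3) = 11, use 1/11
2/341: ceiling(341/2) = 171, use 1/171
1/58311: ceiling(58311/1) = 58311, use 1/58311
Result: 3/31 = 1/11 + 1/171 + 1/58311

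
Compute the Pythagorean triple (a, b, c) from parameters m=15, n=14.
(29, 420, 421)

Euclid's formula: a = m² - n², b = 2mn, c = m² + n²
m = 15, n = 14
a = 15² - 14² = 225 - 196 = 29
b = 2 × 15 × 14 = 420
c = 15² + 14² = 225 + 196 = 421
Verification: 29² + 420² = 841 + 176400 = 177241 = 421² ✓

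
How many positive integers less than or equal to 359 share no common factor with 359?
358

359 = 359
φ(n) = n × ∏(1 - 1/p) for each prime p dividing n
φ(359) = 359 × (1 - 1/359) = 358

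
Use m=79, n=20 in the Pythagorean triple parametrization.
(5841, 3160, 6641)

Euclid's formula: a = m² - n², b = 2mn, c = m² + n²
m = 79, n = 20
a = 79² - 20² = 6241 - 400 = 5841
b = 2 × 79 × 20 = 3160
c = 79² + 20² = 6241 + 400 = 6641
Verification: 5841² + 3160² = 34117281 + 9985600 = 44102881 = 6641² ✓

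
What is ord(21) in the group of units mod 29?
28

29 is prime, so ord(21) divides φ(29) = 28.
Divisors of 28: 1, 2, 4, 7, 14, 28.
Repeated squaring: 21^1 ≡ 21, 21^2 ≡ 6, 21^4 ≡ 7, 21^8 ≡ 20, 21^16 ≡ 23 (mod 29).
Test 21^d mod 29 for each divisor d in increasing order:
21^1 ≡ 21
21^2 ≡ 6
21^4 ≡ 7
21^7 = 21^4·21^2·21^1 ≡ 12
21^14 = 21^8·21^4·21^2 ≡ 28
21^28 = 21^16·21^8·21^4 ≡ 1  ← first divisor giving 1
The order is 28.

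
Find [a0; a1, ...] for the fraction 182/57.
[3; 5, 5, 2]

Euclidean algorithm steps:
182 = 3 × 57 + 11
57 = 5 × 11 + 2
11 = 5 × 2 + 1
2 = 2 × 1 + 0
Continued fraction: [3; 5, 5, 2]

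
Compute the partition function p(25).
1958

p(n) counts ways to write n as a sum of positive integers (order ignored).
Euler's pentagonal recurrence: p(k) = p(k-1) + p(k-2) - p(k-5) - p(k-7) + p(k-12) + p(k-15) - ... (offsets j(3j∓1)/2, signs ++--, p(0)=1, p(<0)=0).
DP table for k = 0..24: p(0)=1, p(1)=1, p(2)=2, p(3)=3, p(4)=5, p(5)=7, p(6)=11, p(7)=15, p(8)=22, p(9)=30, p(10)=42, p(11)=56, p(12)=77, p(13)=101, p(14)=135, p(15)=176, p(16)=231, p(17)=297, p(18)=385, p(19)=490, p(20)=627, p(21)=792, p(22)=1002, p(23)=1255, p(24)=1575.
Final step: p(25) = p(24) + p(23) - p(20) - p(18) + p(13) + p(10) - p(3)
= 1575 + 1255 - 627 - 385 + 101 + 42 - 3
= 1958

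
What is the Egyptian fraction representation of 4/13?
1/4 + 1/18 + 1/468

Greedy algorithm:
4/13: ceiling(13/4) = 4, use 1/4
3/52: ceiling(52/3) = 18, use 1/18
1/468: ceiling(468/1) = 468, use 1/468
Result: 4/13 = 1/4 + 1/18 + 1/468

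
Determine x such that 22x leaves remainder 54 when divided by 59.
x ≡ 40 (mod 59)

gcd(22, 59) = 1, which divides 54, so solutions exist.
Find 22^(-1) mod 59 by the extended Euclidean algorithm:
59 = 2 × 22 + 15  ⟹  15 = (1)·59 + (-2)·22
22 = 1 × 15 + 7  ⟹  7 = (-1)·59 + (3)·22
15 = 2 × 7 + 1  ⟹  1 = (3)·59 + (-8)·22
So (-8)·22 ≡ 1 (mod 59), i.e. 22^(-1) ≡ -8 ≡ 51 (mod 59).
x ≡ 51 × 54 = 2754 ≡ 40 (mod 59).
Check: 22 × 40 = 880 ≡ 54 (mod 59).
Unique solution: x ≡ 40 (mod 59)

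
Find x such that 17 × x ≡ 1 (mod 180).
53

gcd(17, 180) = 1, so the inverse exists.
Extended Euclidean algorithm on (180, 17):
180 = 10 × 17 + 10  ⟹  10 = (1)·180 + (-10)·17
17 = 1 × 10 + 7  ⟹  7 = (-1)·180 + (11)·17
10 = 1 × 7 + 3  ⟹  3 = (2)·180 + (-21)·17
7 = 2 × 3 + 1  ⟹  1 = (-5)·180 + (53)·17
So (53)·17 ≡ 1 (mod 180), i.e. 17^(-1) ≡ 53 (mod 180).
Check: 17 × 53 = 901 ≡ 1 (mod 180)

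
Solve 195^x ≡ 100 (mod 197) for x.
180

Baby-step giant-step with step n = ⌈√197⌉ = 15.
Baby steps 195^j mod 197 (j:value) for j=0..14: 0:1, 1:195, 2:4, 3:189, 4:16, 5:165, 6:64, 7:69, 8:59, 9:79, 10:39, 11:119, 12:156, 13:82, 14:33.
Giant-step multiplier: 195^(-15) ≡ 195^(196-15) = 195^181 ≡ 194 (mod 197).
Giant steps γ_i = 100·194^i mod 197: γ_0=100, γ_1=94, γ_2=112, γ_3=58, γ_4=23, γ_5=128, γ_6=10, γ_7=167, γ_8=90, γ_9=124, γ_10=22, γ_11=131, γ_12=1 (in table at j=0).
x = i·n + j = 12·15 + 0 = 180.
Check: 195^180 ≡ 100 (mod 197).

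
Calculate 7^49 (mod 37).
33

Repeated squaring. Binary of 49 = 110001.
7^1 ≡ 7 (mod 37); 7^2 ≡ 12 (mod 37); 7^4 ≡ 33 (mod 37); 7^8 ≡ 16 (mod 37); 7^16 ≡ 34 (mod 37); 7^32 ≡ 9 (mod 37)
7^49 = 7^1 × 7^16 × 7^32 ≡ 33 (mod 37)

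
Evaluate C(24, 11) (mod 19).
0

Using Lucas' theorem:
Write n=24 and k=11 in base 19:
n in base 19: [1, 5]
k in base 19: [0, 11]
C(24,11) mod 19 = ∏ C(n_i, k_i) mod 19
Digit binomials (mod 19): C(1,0) = 1; C(5,11) = 0 (k_i > n_i)
Product: 1 × 0 = 0 ≡ 0 (mod 19)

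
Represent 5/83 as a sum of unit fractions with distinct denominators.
1/17 + 1/706 + 1/996166

Greedy algorithm:
5/83: ceiling(83/5) = 17, use 1/17
2/1411: ceiling(1411/2) = 706, use 1/706
1/996166: ceiling(996166/1) = 996166, use 1/996166
Result: 5/83 = 1/17 + 1/706 + 1/996166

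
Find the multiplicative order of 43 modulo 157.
156

157 is prime, so ord(43) divides φ(157) = 156.
Divisors of 156: 1, 2, 3, 4, 6, 12, 13, 26, 39, 52, 78, 156.
Repeated squaring: 43^1 ≡ 43, 43^2 ≡ 122, 43^4 ≡ 126, 43^8 ≡ 19, 43^16 ≡ 47, 43^32 ≡ 11, 43^64 ≡ 121, 43^128 ≡ 40 (mod 157).
Test 43^d mod 157 for each divisor d in increasing order:
43^1 ≡ 43
43^2 ≡ 122
43^3 = 43^2·43^1 ≡ 65
43^4 ≡ 126
43^6 = 43^4·43^2 ≡ 143
43^12 = 43^8·43^4 ≡ 39
43^13 = 43^8·43^4·43^1 ≡ 107
43^26 = 43^16·43^8·43^2 ≡ 145
43^39 = 43^32·43^4·43^2·43^1 ≡ 129
43^52 = 43^32·43^16·43^4 ≡ 144
43^78 = 43^64·43^8·43^4·43^2 ≡ 156
43^156 = 43^128·43^16·43^8·43^4 ≡ 1  ← first divisor giving 1
The order is 156.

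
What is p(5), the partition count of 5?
7

p(n) counts ways to write n as a sum of positive integers (order ignored).
Examples: 5; 4 + 1; 3 + 2; 3 + 1 + 1; 2 + 2 + 1; ... (7 total)
p(5) = 7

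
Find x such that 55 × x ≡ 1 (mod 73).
4

gcd(55, 73) = 1, so the inverse exists.
Extended Euclidean algorithm on (73, 55):
73 = 1 × 55 + 18  ⟹  18 = (1)·73 + (-1)·55
55 = 3 × 18 + 1  ⟹  1 = (-3)·73 + (4)·55
So (4)·55 ≡ 1 (mod 73), i.e. 55^(-1) ≡ 4 (mod 73).
Check: 55 × 4 = 220 ≡ 1 (mod 73)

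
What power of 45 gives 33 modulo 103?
40

Baby-step giant-step with step n = ⌈√103⌉ = 11.
Baby steps 45^j mod 103 (j:value) for j=0..10: 0:1, 1:45, 2:68, 3:73, 4:92, 5:20, 6:76, 7:21, 8:18, 9:89, 10:91.
Giant-step multiplier: 45^(-11) ≡ 45^(102-11) = 45^91 ≡ 70 (mod 103).
Giant steps γ_i = 33·70^i mod 103: γ_0=33, γ_1=44, γ_2=93, γ_3=21 (in table at j=7).
x = i·n + j = 3·11 + 7 = 40.
Check: 45^40 ≡ 33 (mod 103).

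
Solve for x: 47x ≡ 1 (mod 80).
63

gcd(47, 80) = 1, so the inverse exists.
Extended Euclidean algorithm on (80, 47):
80 = 1 × 47 + 33  ⟹  33 = (1)·80 + (-1)·47
47 = 1 × 33 + 14  ⟹  14 = (-1)·80 + (2)·47
33 = 2 × 14 + 5  ⟹  5 = (3)·80 + (-5)·47
14 = 2 × 5 + 4  ⟹  4 = (-7)·80 + (12)·47
5 = 1 × 4 + 1  ⟹  1 = (10)·80 + (-17)·47
So (-17)·47 ≡ 1 (mod 80), i.e. 47^(-1) ≡ -17 ≡ 63 (mod 80).
Check: 47 × 63 = 2961 ≡ 1 (mod 80)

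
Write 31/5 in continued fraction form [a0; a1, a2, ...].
[6; 5]

Euclidean algorithm steps:
31 = 6 × 5 + 1
5 = 5 × 1 + 0
Continued fraction: [6; 5]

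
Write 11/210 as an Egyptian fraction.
1/20 + 1/420

Greedy algorithm:
11/210: ceiling(210/11) = 20, use 1/20
1/420: ceiling(420/1) = 420, use 1/420
Result: 11/210 = 1/20 + 1/420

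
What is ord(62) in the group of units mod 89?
88

89 is prime, so ord(62) divides φ(89) = 88.
Divisors of 88: 1, 2, 4, 8, 11, 22, 44, 88.
Repeated squaring: 62^1 ≡ 62, 62^2 ≡ 17, 62^4 ≡ 22, 62^8 ≡ 39, 62^16 ≡ 8, 62^32 ≡ 64, 62^64 ≡ 2 (mod 89).
Test 62^d mod 89 for each divisor d in increasing order:
62^1 ≡ 62
62^2 ≡ 17
62^4 ≡ 22
62^8 ≡ 39
62^11 = 62^8·62^2·62^1 ≡ 77
62^22 = 62^16·62^4·62^2 ≡ 55
62^44 = 62^32·62^8·62^4 ≡ 88
62^88 = 62^64·62^16·62^8 ≡ 1  ← first divisor giving 1
The order is 88.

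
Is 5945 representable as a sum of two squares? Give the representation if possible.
4² + 77² (a=4, b=77)

Factorization: 5945 = 5 × 29 × 41
By Fermat: n is sum of two squares iff every prime p ≡ 3 (mod 4) appears to even power.
All primes ≡ 3 (mod 4) appear to even power.
Search a = 0, 1, 2, … for 5945 - a² a perfect square: first hit at a = 4: 5945 - 16 = 5929 = 77².
5945 = 4² + 77² = 16 + 5929 ✓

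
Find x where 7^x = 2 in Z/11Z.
3

Baby-step giant-step with step n = ⌈√11⌉ = 4.
Baby steps 7^j mod 11 (j:value) for j=0..3: 0:1, 1:7, 2:5, 3:2.
h = 2 is already in the table at j=3, so x = 3.
Check: 7^3 ≡ 2 (mod 11).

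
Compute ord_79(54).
78

79 is prime, so ord(54) divides φ(79) = 78.
Divisors of 78: 1, 2, 3, 6, 13, 26, 39, 78.
Repeated squaring: 54^1 ≡ 54, 54^2 ≡ 72, 54^4 ≡ 49, 54^8 ≡ 31, 54^16 ≡ 13, 54^32 ≡ 11, 54^64 ≡ 42 (mod 79).
Test 54^d mod 79 for each divisor d in increasing order:
54^1 ≡ 54
54^2 ≡ 72
54^3 = 54^2·54^1 ≡ 17
54^6 = 54^4·54^2 ≡ 52
54^13 = 54^8·54^4·54^1 ≡ 24
54^26 = 54^16·54^8·54^2 ≡ 23
54^39 = 54^32·54^4·54^2·54^1 ≡ 78
54^78 = 54^64·54^8·54^4·54^2 ≡ 1  ← first divisor giving 1
The order is 78.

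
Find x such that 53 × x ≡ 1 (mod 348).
197

gcd(53, 348) = 1, so the inverse exists.
Extended Euclidean algorithm on (348, 53):
348 = 6 × 53 + 30  ⟹  30 = (1)·348 + (-6)·53
53 = 1 × 30 + 23  ⟹  23 = (-1)·348 + (7)·53
30 = 1 × 23 + 7  ⟹  7 = (2)·348 + (-13)·53
23 = 3 × 7 + 2  ⟹  2 = (-7)·348 + (46)·53
7 = 3 × 2 + 1  ⟹  1 = (23)·348 + (-151)·53
So (-151)·53 ≡ 1 (mod 348), i.e. 53^(-1) ≡ -151 ≡ 197 (mod 348).
Check: 53 × 197 = 10441 ≡ 1 (mod 348)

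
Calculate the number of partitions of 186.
1171432692373

p(n) counts ways to write n as a sum of positive integers (order ignored).
Euler's pentagonal recurrence: p(k) = p(k-1) + p(k-2) - p(k-5) - p(k-7) + p(k-12) + p(k-15) - ... (offsets j(3j∓1)/2, signs ++--, p(0)=1, p(<0)=0).
DP table for k = 0..185: p(0)=1, p(1)=1, p(2)=2, p(3)=3, p(4)=5, p(5)=7, p(6)=11, p(7)=15, p(8)=22, p(9)=30, p(10)=42, p(11)=56, p(12)=77, p(13)=101, p(14)=135, p(15)=176, p(16)=231, p(17)=297, p(18)=385, p(19)=490, p(20)=627, p(21)=792, p(22)=1002, p(23)=1255, p(24)=1575, p(25)=1958, p(26)=2436, p(27)=3010, p(28)=3718, p(29)=4565, p(30)=5604, p(31)=6842, p(32)=8349, p(33)=10143, p(34)=12310, p(35)=14883, p(36)=17977, p(37)=21637, p(38)=26015, p(39)=31185, p(40)=37338, p(41)=44583, p(42)=53174, p(43)=63261, p(44)=75175, p(45)=89134, p(46)=105558, p(47)=124754, p(48)=147273, p(49)=173525, p(50)=204226, p(51)=239943, p(52)=281589, p(53)=329931, p(54)=386155, p(55)=451276, p(56)=526823, p(57)=614154, p(58)=715220, p(59)=831820, p(60)=966467, p(61)=1121505, p(62)=1300156, p(63)=1505499, p(64)=1741630, p(65)=2012558, p(66)=2323520, p(67)=2679689, p(68)=3087735, p(69)=3554345, p(70)=4087968, p(71)=4697205, p(72)=5392783, p(73)=6185689, p(74)=7089500, p(75)=8118264, p(76)=9289091, p(77)=10619863, p(78)=12132164, p(79)=13848650, p(80)=15796476, p(81)=18004327, p(82)=20506255, p(83)=23338469, p(84)=26543660, p(85)=30167357, p(86)=34262962, p(87)=38887673, p(88)=44108109, p(89)=49995925, p(90)=56634173, p(91)=64112359, p(92)=72533807, p(93)=82010177, p(94)=92669720, p(95)=104651419, p(96)=118114304, p(97)=133230930, p(98)=150198136, p(99)=169229875, p(100)=190569292, p(101)=214481126, p(102)=241265379, p(103)=271248950, p(104)=304801365, p(105)=342325709, p(106)=384276336, p(107)=431149389, p(108)=483502844, p(109)=541946240, p(110)=607163746, p(111)=679903203, p(112)=761002156, p(113)=851376628, p(114)=952050665, p(115)=1064144451, p(116)=1188908248, p(117)=1327710076, p(118)=1482074143, p(119)=1653668665, p(120)=1844349560, p(121)=2056148051, p(122)=2291320912, p(123)=2552338241, p(124)=2841940500, p(125)=3163127352, p(126)=3519222692, p(127)=3913864295, p(128)=4351078600, p(129)=4835271870, p(130)=5371315400, p(131)=5964539504, p(132)=6620830889, p(133)=7346629512, p(134)=8149040695, p(135)=9035836076, p(136)=10015581680, p(137)=11097645016, p(138)=12292341831, p(139)=13610949895, p(140)=15065878135, p(141)=16670689208, p(142)=18440293320, p(143)=20390982757, p(144)=22540654445, p(145)=24908858009, p(146)=27517052599, p(147)=30388671978, p(148)=33549419497, p(149)=37027355200, p(150)=40853235313, p(151)=45060624582, p(152)=49686288421, p(153)=54770336324, p(154)=60356673280, p(155)=66493182097, p(156)=73232243759, p(157)=80630964769, p(158)=88751778802, p(159)=97662728555, p(160)=107438159466, p(161)=118159068427, p(162)=129913904637, p(163)=142798995930, p(164)=156919475295, p(165)=172389800255, p(166)=189334822579, p(167)=207890420102, p(168)=228204732751, p(169)=250438925115, p(170)=274768617130, p(171)=301384802048, p(172)=330495499613, p(173)=362326859895, p(174)=397125074750, p(175)=435157697830, p(176)=476715857290, p(177)=522115831195, p(178)=571701605655, p(179)=625846753120, p(180)=684957390936, p(181)=749474411781, p(182)=819876908323, p(183)=896684817527, p(184)=980462880430, p(185)=1071823774337.
Final step: p(186) = p(185) + p(184) - p(181) - p(179) + p(174) + p(171) - p(164) - p(160) + p(151) + p(146) - p(135) - p(129) + p(116) + p(109) - p(94) - p(86) + p(69) + p(60) - p(41) - p(31) + p(10)
= 1071823774337 + 980462880430 - 749474411781 - 625846753120 + 397125074750 + 301384802048 - 156919475295 - 107438159466 + 45060624582 + 27517052599 - 9035836076 - 4835271870 + 1188908248 + 541946240 - 92669720 - 34262962 + 3554345 + 966467 - 44583 - 6842 + 42
= 1171432692373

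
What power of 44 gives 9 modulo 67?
24

Baby-step giant-step with step n = ⌈√67⌉ = 9.
Baby steps 44^j mod 67 (j:value) for j=0..8: 0:1, 1:44, 2:60, 3:27, 4:49, 5:12, 6:59, 7:50, 8:56.
Giant-step multiplier: 44^(-9) ≡ 44^(66-9) = 44^57 ≡ 58 (mod 67).
Giant steps γ_i = 9·58^i mod 67: γ_0=9, γ_1=53, γ_2=59 (in table at j=6).
x = i·n + j = 2·9 + 6 = 24.
Check: 44^24 ≡ 9 (mod 67).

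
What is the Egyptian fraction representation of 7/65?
1/10 + 1/130

Greedy algorithm:
7/65: ceiling(65/7) = 10, use 1/10
1/130: ceiling(130/1) = 130, use 1/130
Result: 7/65 = 1/10 + 1/130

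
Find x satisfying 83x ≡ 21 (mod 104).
x ≡ 103 (mod 104)

gcd(83, 104) = 1, which divides 21, so solutions exist.
Find 83^(-1) mod 104 by the extended Euclidean algorithm:
104 = 1 × 83 + 21  ⟹  21 = (1)·104 + (-1)·83
83 = 3 × 21 + 20  ⟹  20 = (-3)·104 + (4)·83
21 = 1 × 20 + 1  ⟹  1 = (4)·104 + (-5)·83
So (-5)·83 ≡ 1 (mod 104), i.e. 83^(-1) ≡ -5 ≡ 99 (mod 104).
x ≡ 99 × 21 = 2079 ≡ 103 (mod 104).
Check: 83 × 103 = 8549 ≡ 21 (mod 104).
Unique solution: x ≡ 103 (mod 104)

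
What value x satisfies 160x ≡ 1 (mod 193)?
76

gcd(160, 193) = 1, so the inverse exists.
Extended Euclidean algorithm on (193, 160):
193 = 1 × 160 + 33  ⟹  33 = (1)·193 + (-1)·160
160 = 4 × 33 + 28  ⟹  28 = (-4)·193 + (5)·160
33 = 1 × 28 + 5  ⟹  5 = (5)·193 + (-6)·160
28 = 5 × 5 + 3  ⟹  3 = (-29)·193 + (35)·160
5 = 1 × 3 + 2  ⟹  2 = (34)·193 + (-41)·160
3 = 1 × 2 + 1  ⟹  1 = (-63)·193 + (76)·160
So (76)·160 ≡ 1 (mod 193), i.e. 160^(-1) ≡ 76 (mod 193).
Check: 160 × 76 = 12160 ≡ 1 (mod 193)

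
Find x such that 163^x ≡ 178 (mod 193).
83

Baby-step giant-step with step n = ⌈√193⌉ = 14.
Baby steps 163^j mod 193 (j:value) for j=0..13: 0:1, 1:163, 2:128, 3:20, 4:172, 5:51, 6:14, 7:159, 8:55, 9:87, 10:92, 11:135, 12:3, 13:103.
Giant-step multiplier: 163^(-14) ≡ 163^(192-14) = 163^178 ≡ 96 (mod 193).
Giant steps γ_i = 178·96^i mod 193: γ_0=178, γ_1=104, γ_2=141, γ_3=26, γ_4=180, γ_5=103 (in table at j=13).
x = i·n + j = 5·14 + 13 = 83.
Check: 163^83 ≡ 178 (mod 193).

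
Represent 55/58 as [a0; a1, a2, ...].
[0; 1, 18, 3]

Euclidean algorithm steps:
55 = 0 × 58 + 55
58 = 1 × 55 + 3
55 = 18 × 3 + 1
3 = 3 × 1 + 0
Continued fraction: [0; 1, 18, 3]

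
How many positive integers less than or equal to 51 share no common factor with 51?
32

51 = 3 × 17
φ(n) = n × ∏(1 - 1/p) for each prime p dividing n
φ(51) = 51 × (1 - 1/3) × (1 - 1/17) = 32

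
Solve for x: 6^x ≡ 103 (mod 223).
9

Baby-step giant-step with step n = ⌈√223⌉ = 15.
Baby steps 6^j mod 223 (j:value) for j=0..14: 0:1, 1:6, 2:36, 3:216, 4:181, 5:194, 6:49, 7:71, 8:203, 9:103, 10:172, 11:140, 12:171, 13:134, 14:135.
h = 103 is already in the table at j=9, so x = 9.
Check: 6^9 ≡ 103 (mod 223).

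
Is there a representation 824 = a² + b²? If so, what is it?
Not possible

Factorization: 824 = 2^3 × 103
By Fermat: n is sum of two squares iff every prime p ≡ 3 (mod 4) appears to even power.
Prime(s) ≡ 3 (mod 4) with odd exponent: [(103, 1)]
Therefore 824 cannot be expressed as a² + b².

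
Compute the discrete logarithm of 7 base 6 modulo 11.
3

Baby-step giant-step with step n = ⌈√11⌉ = 4.
Baby steps 6^j mod 11 (j:value) for j=0..3: 0:1, 1:6, 2:3, 3:7.
h = 7 is already in the table at j=3, so x = 3.
Check: 6^3 ≡ 7 (mod 11).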